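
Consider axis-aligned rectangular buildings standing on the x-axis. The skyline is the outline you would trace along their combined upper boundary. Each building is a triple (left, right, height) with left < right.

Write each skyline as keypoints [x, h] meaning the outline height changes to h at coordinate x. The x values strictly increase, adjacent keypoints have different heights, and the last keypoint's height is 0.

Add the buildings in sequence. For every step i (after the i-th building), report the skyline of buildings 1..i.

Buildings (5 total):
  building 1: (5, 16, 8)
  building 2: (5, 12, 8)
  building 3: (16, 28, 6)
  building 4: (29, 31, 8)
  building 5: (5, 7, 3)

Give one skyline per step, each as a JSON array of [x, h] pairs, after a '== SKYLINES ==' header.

== SKYLINES ==
[[5,8],[16,0]]
[[5,8],[16,0]]
[[5,8],[16,6],[28,0]]
[[5,8],[16,6],[28,0],[29,8],[31,0]]
[[5,8],[16,6],[28,0],[29,8],[31,0]]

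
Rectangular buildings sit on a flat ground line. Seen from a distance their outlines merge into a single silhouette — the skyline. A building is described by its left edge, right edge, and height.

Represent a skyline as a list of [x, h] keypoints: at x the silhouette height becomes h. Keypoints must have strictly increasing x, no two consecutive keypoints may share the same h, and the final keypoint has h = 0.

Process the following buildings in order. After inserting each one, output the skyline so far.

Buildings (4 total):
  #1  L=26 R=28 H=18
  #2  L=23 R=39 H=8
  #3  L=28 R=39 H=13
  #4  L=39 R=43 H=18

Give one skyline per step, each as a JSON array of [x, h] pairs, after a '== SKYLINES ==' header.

== SKYLINES ==
[[26,18],[28,0]]
[[23,8],[26,18],[28,8],[39,0]]
[[23,8],[26,18],[28,13],[39,0]]
[[23,8],[26,18],[28,13],[39,18],[43,0]]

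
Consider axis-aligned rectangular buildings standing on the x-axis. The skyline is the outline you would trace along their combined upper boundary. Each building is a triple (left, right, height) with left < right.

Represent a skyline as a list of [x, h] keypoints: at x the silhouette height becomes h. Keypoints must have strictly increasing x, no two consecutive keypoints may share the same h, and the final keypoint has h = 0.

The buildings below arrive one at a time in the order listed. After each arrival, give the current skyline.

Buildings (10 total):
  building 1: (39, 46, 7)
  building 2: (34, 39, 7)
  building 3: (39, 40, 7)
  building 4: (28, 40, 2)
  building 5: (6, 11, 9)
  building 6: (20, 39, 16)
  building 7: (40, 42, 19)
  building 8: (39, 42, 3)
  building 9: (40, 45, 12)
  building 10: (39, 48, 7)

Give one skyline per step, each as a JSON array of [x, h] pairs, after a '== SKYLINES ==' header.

== SKYLINES ==
[[39,7],[46,0]]
[[34,7],[46,0]]
[[34,7],[46,0]]
[[28,2],[34,7],[46,0]]
[[6,9],[11,0],[28,2],[34,7],[46,0]]
[[6,9],[11,0],[20,16],[39,7],[46,0]]
[[6,9],[11,0],[20,16],[39,7],[40,19],[42,7],[46,0]]
[[6,9],[11,0],[20,16],[39,7],[40,19],[42,7],[46,0]]
[[6,9],[11,0],[20,16],[39,7],[40,19],[42,12],[45,7],[46,0]]
[[6,9],[11,0],[20,16],[39,7],[40,19],[42,12],[45,7],[48,0]]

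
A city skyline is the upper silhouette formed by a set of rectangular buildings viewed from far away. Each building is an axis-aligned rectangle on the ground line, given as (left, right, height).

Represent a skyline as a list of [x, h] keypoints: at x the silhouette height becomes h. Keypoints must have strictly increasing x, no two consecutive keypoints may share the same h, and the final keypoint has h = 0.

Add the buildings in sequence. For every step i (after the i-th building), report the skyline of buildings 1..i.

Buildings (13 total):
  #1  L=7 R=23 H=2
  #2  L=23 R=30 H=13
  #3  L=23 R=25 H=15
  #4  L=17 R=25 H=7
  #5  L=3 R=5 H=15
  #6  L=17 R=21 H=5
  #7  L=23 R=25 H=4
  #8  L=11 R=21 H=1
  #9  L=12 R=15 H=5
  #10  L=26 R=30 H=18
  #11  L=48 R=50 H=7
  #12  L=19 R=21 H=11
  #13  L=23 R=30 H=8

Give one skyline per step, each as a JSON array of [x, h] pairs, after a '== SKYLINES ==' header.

== SKYLINES ==
[[7,2],[23,0]]
[[7,2],[23,13],[30,0]]
[[7,2],[23,15],[25,13],[30,0]]
[[7,2],[17,7],[23,15],[25,13],[30,0]]
[[3,15],[5,0],[7,2],[17,7],[23,15],[25,13],[30,0]]
[[3,15],[5,0],[7,2],[17,7],[23,15],[25,13],[30,0]]
[[3,15],[5,0],[7,2],[17,7],[23,15],[25,13],[30,0]]
[[3,15],[5,0],[7,2],[17,7],[23,15],[25,13],[30,0]]
[[3,15],[5,0],[7,2],[12,5],[15,2],[17,7],[23,15],[25,13],[30,0]]
[[3,15],[5,0],[7,2],[12,5],[15,2],[17,7],[23,15],[25,13],[26,18],[30,0]]
[[3,15],[5,0],[7,2],[12,5],[15,2],[17,7],[23,15],[25,13],[26,18],[30,0],[48,7],[50,0]]
[[3,15],[5,0],[7,2],[12,5],[15,2],[17,7],[19,11],[21,7],[23,15],[25,13],[26,18],[30,0],[48,7],[50,0]]
[[3,15],[5,0],[7,2],[12,5],[15,2],[17,7],[19,11],[21,7],[23,15],[25,13],[26,18],[30,0],[48,7],[50,0]]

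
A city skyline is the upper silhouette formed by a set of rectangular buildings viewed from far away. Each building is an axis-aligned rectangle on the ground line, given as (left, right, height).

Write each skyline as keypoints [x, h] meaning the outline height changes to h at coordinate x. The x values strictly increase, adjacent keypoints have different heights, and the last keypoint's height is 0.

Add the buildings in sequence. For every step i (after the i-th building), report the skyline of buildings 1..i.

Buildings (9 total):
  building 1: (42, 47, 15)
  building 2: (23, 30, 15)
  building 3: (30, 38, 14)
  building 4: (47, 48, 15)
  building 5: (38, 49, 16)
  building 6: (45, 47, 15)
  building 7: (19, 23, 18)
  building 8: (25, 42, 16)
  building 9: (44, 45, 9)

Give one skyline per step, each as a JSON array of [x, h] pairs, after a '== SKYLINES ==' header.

== SKYLINES ==
[[42,15],[47,0]]
[[23,15],[30,0],[42,15],[47,0]]
[[23,15],[30,14],[38,0],[42,15],[47,0]]
[[23,15],[30,14],[38,0],[42,15],[48,0]]
[[23,15],[30,14],[38,16],[49,0]]
[[23,15],[30,14],[38,16],[49,0]]
[[19,18],[23,15],[30,14],[38,16],[49,0]]
[[19,18],[23,15],[25,16],[49,0]]
[[19,18],[23,15],[25,16],[49,0]]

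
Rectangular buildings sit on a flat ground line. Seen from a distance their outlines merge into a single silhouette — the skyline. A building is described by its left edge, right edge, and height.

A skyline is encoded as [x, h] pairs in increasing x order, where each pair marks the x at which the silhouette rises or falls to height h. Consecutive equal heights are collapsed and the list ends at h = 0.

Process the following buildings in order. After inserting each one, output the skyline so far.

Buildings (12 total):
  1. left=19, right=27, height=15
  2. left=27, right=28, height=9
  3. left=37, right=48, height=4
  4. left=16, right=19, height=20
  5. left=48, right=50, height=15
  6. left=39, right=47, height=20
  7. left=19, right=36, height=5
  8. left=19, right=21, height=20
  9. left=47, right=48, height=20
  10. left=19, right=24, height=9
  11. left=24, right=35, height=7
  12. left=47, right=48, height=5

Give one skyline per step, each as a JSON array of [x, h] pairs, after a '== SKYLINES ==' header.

== SKYLINES ==
[[19,15],[27,0]]
[[19,15],[27,9],[28,0]]
[[19,15],[27,9],[28,0],[37,4],[48,0]]
[[16,20],[19,15],[27,9],[28,0],[37,4],[48,0]]
[[16,20],[19,15],[27,9],[28,0],[37,4],[48,15],[50,0]]
[[16,20],[19,15],[27,9],[28,0],[37,4],[39,20],[47,4],[48,15],[50,0]]
[[16,20],[19,15],[27,9],[28,5],[36,0],[37,4],[39,20],[47,4],[48,15],[50,0]]
[[16,20],[21,15],[27,9],[28,5],[36,0],[37,4],[39,20],[47,4],[48,15],[50,0]]
[[16,20],[21,15],[27,9],[28,5],[36,0],[37,4],[39,20],[48,15],[50,0]]
[[16,20],[21,15],[27,9],[28,5],[36,0],[37,4],[39,20],[48,15],[50,0]]
[[16,20],[21,15],[27,9],[28,7],[35,5],[36,0],[37,4],[39,20],[48,15],[50,0]]
[[16,20],[21,15],[27,9],[28,7],[35,5],[36,0],[37,4],[39,20],[48,15],[50,0]]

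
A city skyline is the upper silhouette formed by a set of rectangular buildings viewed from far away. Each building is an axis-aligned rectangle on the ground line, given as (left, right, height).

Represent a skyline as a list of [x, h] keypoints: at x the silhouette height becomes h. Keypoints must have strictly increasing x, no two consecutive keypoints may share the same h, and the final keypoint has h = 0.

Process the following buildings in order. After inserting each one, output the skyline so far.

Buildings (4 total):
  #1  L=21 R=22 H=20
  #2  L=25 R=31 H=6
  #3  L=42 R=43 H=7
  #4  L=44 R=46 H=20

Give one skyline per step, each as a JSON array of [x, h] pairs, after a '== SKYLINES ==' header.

== SKYLINES ==
[[21,20],[22,0]]
[[21,20],[22,0],[25,6],[31,0]]
[[21,20],[22,0],[25,6],[31,0],[42,7],[43,0]]
[[21,20],[22,0],[25,6],[31,0],[42,7],[43,0],[44,20],[46,0]]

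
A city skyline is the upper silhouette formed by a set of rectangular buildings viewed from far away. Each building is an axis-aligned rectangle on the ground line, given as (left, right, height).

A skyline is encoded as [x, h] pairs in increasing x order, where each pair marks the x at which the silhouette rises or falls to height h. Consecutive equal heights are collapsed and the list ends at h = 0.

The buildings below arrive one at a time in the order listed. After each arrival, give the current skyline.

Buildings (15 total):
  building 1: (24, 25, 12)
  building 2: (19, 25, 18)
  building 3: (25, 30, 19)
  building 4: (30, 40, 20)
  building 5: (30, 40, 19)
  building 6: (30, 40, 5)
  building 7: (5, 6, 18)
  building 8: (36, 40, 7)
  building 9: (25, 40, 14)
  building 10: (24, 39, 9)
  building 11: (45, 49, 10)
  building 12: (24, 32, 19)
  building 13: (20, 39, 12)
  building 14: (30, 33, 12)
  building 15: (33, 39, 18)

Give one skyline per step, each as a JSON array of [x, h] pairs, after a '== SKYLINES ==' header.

== SKYLINES ==
[[24,12],[25,0]]
[[19,18],[25,0]]
[[19,18],[25,19],[30,0]]
[[19,18],[25,19],[30,20],[40,0]]
[[19,18],[25,19],[30,20],[40,0]]
[[19,18],[25,19],[30,20],[40,0]]
[[5,18],[6,0],[19,18],[25,19],[30,20],[40,0]]
[[5,18],[6,0],[19,18],[25,19],[30,20],[40,0]]
[[5,18],[6,0],[19,18],[25,19],[30,20],[40,0]]
[[5,18],[6,0],[19,18],[25,19],[30,20],[40,0]]
[[5,18],[6,0],[19,18],[25,19],[30,20],[40,0],[45,10],[49,0]]
[[5,18],[6,0],[19,18],[24,19],[30,20],[40,0],[45,10],[49,0]]
[[5,18],[6,0],[19,18],[24,19],[30,20],[40,0],[45,10],[49,0]]
[[5,18],[6,0],[19,18],[24,19],[30,20],[40,0],[45,10],[49,0]]
[[5,18],[6,0],[19,18],[24,19],[30,20],[40,0],[45,10],[49,0]]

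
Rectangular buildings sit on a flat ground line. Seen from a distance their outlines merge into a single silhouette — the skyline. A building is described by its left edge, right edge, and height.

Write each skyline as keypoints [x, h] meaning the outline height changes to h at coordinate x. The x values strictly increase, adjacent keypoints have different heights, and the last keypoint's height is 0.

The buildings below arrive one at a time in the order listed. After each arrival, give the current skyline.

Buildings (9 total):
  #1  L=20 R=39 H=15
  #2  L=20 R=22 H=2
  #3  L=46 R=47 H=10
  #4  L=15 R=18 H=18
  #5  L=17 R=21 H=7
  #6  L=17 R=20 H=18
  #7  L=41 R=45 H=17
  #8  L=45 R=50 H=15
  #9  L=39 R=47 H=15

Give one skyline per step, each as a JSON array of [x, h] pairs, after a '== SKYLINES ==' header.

== SKYLINES ==
[[20,15],[39,0]]
[[20,15],[39,0]]
[[20,15],[39,0],[46,10],[47,0]]
[[15,18],[18,0],[20,15],[39,0],[46,10],[47,0]]
[[15,18],[18,7],[20,15],[39,0],[46,10],[47,0]]
[[15,18],[20,15],[39,0],[46,10],[47,0]]
[[15,18],[20,15],[39,0],[41,17],[45,0],[46,10],[47,0]]
[[15,18],[20,15],[39,0],[41,17],[45,15],[50,0]]
[[15,18],[20,15],[41,17],[45,15],[50,0]]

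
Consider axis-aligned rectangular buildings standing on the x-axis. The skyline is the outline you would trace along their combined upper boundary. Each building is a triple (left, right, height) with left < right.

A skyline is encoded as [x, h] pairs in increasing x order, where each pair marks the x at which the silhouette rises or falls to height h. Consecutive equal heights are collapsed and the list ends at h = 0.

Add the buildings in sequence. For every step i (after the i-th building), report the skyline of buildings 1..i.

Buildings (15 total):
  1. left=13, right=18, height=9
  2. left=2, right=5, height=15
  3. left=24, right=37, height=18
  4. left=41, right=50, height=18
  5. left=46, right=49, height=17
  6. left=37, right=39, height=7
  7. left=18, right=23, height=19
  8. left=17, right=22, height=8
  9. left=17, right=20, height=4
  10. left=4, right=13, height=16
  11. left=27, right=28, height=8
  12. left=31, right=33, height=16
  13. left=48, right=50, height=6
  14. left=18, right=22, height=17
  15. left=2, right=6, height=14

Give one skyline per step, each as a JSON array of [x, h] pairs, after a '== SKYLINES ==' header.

== SKYLINES ==
[[13,9],[18,0]]
[[2,15],[5,0],[13,9],[18,0]]
[[2,15],[5,0],[13,9],[18,0],[24,18],[37,0]]
[[2,15],[5,0],[13,9],[18,0],[24,18],[37,0],[41,18],[50,0]]
[[2,15],[5,0],[13,9],[18,0],[24,18],[37,0],[41,18],[50,0]]
[[2,15],[5,0],[13,9],[18,0],[24,18],[37,7],[39,0],[41,18],[50,0]]
[[2,15],[5,0],[13,9],[18,19],[23,0],[24,18],[37,7],[39,0],[41,18],[50,0]]
[[2,15],[5,0],[13,9],[18,19],[23,0],[24,18],[37,7],[39,0],[41,18],[50,0]]
[[2,15],[5,0],[13,9],[18,19],[23,0],[24,18],[37,7],[39,0],[41,18],[50,0]]
[[2,15],[4,16],[13,9],[18,19],[23,0],[24,18],[37,7],[39,0],[41,18],[50,0]]
[[2,15],[4,16],[13,9],[18,19],[23,0],[24,18],[37,7],[39,0],[41,18],[50,0]]
[[2,15],[4,16],[13,9],[18,19],[23,0],[24,18],[37,7],[39,0],[41,18],[50,0]]
[[2,15],[4,16],[13,9],[18,19],[23,0],[24,18],[37,7],[39,0],[41,18],[50,0]]
[[2,15],[4,16],[13,9],[18,19],[23,0],[24,18],[37,7],[39,0],[41,18],[50,0]]
[[2,15],[4,16],[13,9],[18,19],[23,0],[24,18],[37,7],[39,0],[41,18],[50,0]]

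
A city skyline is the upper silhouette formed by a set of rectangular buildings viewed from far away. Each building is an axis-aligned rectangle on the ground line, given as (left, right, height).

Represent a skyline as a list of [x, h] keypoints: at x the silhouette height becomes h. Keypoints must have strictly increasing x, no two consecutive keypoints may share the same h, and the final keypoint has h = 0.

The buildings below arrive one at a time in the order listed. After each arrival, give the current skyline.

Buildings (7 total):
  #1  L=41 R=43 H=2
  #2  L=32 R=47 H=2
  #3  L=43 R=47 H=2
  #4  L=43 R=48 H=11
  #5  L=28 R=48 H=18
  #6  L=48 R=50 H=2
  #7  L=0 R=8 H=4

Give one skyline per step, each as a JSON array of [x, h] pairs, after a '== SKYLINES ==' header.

== SKYLINES ==
[[41,2],[43,0]]
[[32,2],[47,0]]
[[32,2],[47,0]]
[[32,2],[43,11],[48,0]]
[[28,18],[48,0]]
[[28,18],[48,2],[50,0]]
[[0,4],[8,0],[28,18],[48,2],[50,0]]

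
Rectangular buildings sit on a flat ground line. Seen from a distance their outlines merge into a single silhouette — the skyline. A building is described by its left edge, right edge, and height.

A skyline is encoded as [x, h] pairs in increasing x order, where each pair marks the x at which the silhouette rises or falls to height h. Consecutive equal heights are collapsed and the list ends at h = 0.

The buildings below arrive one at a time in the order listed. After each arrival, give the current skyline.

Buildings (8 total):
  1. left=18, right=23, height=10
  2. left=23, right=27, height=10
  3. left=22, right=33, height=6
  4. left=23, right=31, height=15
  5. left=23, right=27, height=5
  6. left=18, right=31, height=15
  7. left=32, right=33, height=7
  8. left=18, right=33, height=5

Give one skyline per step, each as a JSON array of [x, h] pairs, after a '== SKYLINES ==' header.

== SKYLINES ==
[[18,10],[23,0]]
[[18,10],[27,0]]
[[18,10],[27,6],[33,0]]
[[18,10],[23,15],[31,6],[33,0]]
[[18,10],[23,15],[31,6],[33,0]]
[[18,15],[31,6],[33,0]]
[[18,15],[31,6],[32,7],[33,0]]
[[18,15],[31,6],[32,7],[33,0]]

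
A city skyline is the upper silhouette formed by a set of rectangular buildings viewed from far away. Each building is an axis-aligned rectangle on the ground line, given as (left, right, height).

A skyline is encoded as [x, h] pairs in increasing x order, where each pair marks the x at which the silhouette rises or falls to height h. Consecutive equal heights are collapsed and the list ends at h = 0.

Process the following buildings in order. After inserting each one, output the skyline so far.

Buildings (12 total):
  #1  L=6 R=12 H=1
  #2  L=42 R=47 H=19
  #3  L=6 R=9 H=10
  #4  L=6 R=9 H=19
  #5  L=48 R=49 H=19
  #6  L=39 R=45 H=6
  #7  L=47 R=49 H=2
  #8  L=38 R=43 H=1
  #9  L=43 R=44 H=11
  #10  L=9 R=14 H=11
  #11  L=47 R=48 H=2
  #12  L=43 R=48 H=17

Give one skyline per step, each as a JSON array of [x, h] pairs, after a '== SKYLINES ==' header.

== SKYLINES ==
[[6,1],[12,0]]
[[6,1],[12,0],[42,19],[47,0]]
[[6,10],[9,1],[12,0],[42,19],[47,0]]
[[6,19],[9,1],[12,0],[42,19],[47,0]]
[[6,19],[9,1],[12,0],[42,19],[47,0],[48,19],[49,0]]
[[6,19],[9,1],[12,0],[39,6],[42,19],[47,0],[48,19],[49,0]]
[[6,19],[9,1],[12,0],[39,6],[42,19],[47,2],[48,19],[49,0]]
[[6,19],[9,1],[12,0],[38,1],[39,6],[42,19],[47,2],[48,19],[49,0]]
[[6,19],[9,1],[12,0],[38,1],[39,6],[42,19],[47,2],[48,19],[49,0]]
[[6,19],[9,11],[14,0],[38,1],[39,6],[42,19],[47,2],[48,19],[49,0]]
[[6,19],[9,11],[14,0],[38,1],[39,6],[42,19],[47,2],[48,19],[49,0]]
[[6,19],[9,11],[14,0],[38,1],[39,6],[42,19],[47,17],[48,19],[49,0]]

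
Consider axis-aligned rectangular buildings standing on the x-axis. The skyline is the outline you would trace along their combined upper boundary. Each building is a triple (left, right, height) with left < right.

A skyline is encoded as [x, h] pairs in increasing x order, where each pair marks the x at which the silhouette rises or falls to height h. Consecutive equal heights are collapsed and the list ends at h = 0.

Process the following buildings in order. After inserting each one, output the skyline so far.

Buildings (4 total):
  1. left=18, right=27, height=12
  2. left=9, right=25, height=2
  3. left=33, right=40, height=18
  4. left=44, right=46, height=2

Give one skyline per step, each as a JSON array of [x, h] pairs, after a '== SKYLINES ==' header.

== SKYLINES ==
[[18,12],[27,0]]
[[9,2],[18,12],[27,0]]
[[9,2],[18,12],[27,0],[33,18],[40,0]]
[[9,2],[18,12],[27,0],[33,18],[40,0],[44,2],[46,0]]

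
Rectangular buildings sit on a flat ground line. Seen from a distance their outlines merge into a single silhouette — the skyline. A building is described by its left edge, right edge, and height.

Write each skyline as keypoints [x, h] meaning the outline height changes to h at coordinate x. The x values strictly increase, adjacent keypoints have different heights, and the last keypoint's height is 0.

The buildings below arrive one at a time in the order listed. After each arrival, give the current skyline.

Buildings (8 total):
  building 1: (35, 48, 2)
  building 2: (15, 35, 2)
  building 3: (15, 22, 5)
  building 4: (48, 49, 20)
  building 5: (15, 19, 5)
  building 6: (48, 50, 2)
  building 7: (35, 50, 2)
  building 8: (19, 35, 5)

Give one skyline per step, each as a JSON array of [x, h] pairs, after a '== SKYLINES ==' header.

== SKYLINES ==
[[35,2],[48,0]]
[[15,2],[48,0]]
[[15,5],[22,2],[48,0]]
[[15,5],[22,2],[48,20],[49,0]]
[[15,5],[22,2],[48,20],[49,0]]
[[15,5],[22,2],[48,20],[49,2],[50,0]]
[[15,5],[22,2],[48,20],[49,2],[50,0]]
[[15,5],[35,2],[48,20],[49,2],[50,0]]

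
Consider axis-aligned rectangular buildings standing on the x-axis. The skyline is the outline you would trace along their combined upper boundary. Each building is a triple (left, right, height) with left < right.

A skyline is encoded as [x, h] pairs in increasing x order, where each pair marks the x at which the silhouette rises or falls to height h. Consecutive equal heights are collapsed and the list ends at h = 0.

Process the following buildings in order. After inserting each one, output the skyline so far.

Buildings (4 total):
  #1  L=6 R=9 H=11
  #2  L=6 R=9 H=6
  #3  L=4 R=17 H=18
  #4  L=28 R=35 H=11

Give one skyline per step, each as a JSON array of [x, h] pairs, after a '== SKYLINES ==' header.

== SKYLINES ==
[[6,11],[9,0]]
[[6,11],[9,0]]
[[4,18],[17,0]]
[[4,18],[17,0],[28,11],[35,0]]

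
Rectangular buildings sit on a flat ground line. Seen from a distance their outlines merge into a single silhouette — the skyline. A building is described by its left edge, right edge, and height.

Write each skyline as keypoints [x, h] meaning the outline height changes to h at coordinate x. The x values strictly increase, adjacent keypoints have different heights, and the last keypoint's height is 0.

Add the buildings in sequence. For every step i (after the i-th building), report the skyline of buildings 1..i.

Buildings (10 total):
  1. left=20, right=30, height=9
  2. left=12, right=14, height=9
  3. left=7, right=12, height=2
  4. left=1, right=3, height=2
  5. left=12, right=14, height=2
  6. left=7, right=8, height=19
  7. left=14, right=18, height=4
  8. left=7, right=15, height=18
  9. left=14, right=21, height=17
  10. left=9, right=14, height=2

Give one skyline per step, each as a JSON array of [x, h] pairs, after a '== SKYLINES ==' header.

== SKYLINES ==
[[20,9],[30,0]]
[[12,9],[14,0],[20,9],[30,0]]
[[7,2],[12,9],[14,0],[20,9],[30,0]]
[[1,2],[3,0],[7,2],[12,9],[14,0],[20,9],[30,0]]
[[1,2],[3,0],[7,2],[12,9],[14,0],[20,9],[30,0]]
[[1,2],[3,0],[7,19],[8,2],[12,9],[14,0],[20,9],[30,0]]
[[1,2],[3,0],[7,19],[8,2],[12,9],[14,4],[18,0],[20,9],[30,0]]
[[1,2],[3,0],[7,19],[8,18],[15,4],[18,0],[20,9],[30,0]]
[[1,2],[3,0],[7,19],[8,18],[15,17],[21,9],[30,0]]
[[1,2],[3,0],[7,19],[8,18],[15,17],[21,9],[30,0]]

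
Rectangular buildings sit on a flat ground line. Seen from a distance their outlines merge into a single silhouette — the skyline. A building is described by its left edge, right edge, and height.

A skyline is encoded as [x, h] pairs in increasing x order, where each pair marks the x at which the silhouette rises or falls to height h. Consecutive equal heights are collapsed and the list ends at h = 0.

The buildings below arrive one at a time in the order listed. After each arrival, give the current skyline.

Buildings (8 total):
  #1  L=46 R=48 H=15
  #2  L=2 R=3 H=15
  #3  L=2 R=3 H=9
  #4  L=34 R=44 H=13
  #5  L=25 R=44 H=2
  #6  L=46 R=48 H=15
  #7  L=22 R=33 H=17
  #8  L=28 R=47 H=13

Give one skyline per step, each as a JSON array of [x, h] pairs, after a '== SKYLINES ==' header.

== SKYLINES ==
[[46,15],[48,0]]
[[2,15],[3,0],[46,15],[48,0]]
[[2,15],[3,0],[46,15],[48,0]]
[[2,15],[3,0],[34,13],[44,0],[46,15],[48,0]]
[[2,15],[3,0],[25,2],[34,13],[44,0],[46,15],[48,0]]
[[2,15],[3,0],[25,2],[34,13],[44,0],[46,15],[48,0]]
[[2,15],[3,0],[22,17],[33,2],[34,13],[44,0],[46,15],[48,0]]
[[2,15],[3,0],[22,17],[33,13],[46,15],[48,0]]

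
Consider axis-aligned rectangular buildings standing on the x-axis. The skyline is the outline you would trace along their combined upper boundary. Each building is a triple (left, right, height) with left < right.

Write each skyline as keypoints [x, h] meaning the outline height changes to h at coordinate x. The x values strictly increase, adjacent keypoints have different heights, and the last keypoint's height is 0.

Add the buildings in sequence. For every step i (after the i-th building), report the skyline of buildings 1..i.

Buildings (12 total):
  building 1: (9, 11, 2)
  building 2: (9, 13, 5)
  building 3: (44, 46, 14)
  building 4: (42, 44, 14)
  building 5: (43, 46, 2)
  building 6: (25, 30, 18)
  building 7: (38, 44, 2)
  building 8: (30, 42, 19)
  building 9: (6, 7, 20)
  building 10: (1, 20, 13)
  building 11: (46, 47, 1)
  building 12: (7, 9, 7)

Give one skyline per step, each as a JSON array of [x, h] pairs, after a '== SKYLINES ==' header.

== SKYLINES ==
[[9,2],[11,0]]
[[9,5],[13,0]]
[[9,5],[13,0],[44,14],[46,0]]
[[9,5],[13,0],[42,14],[46,0]]
[[9,5],[13,0],[42,14],[46,0]]
[[9,5],[13,0],[25,18],[30,0],[42,14],[46,0]]
[[9,5],[13,0],[25,18],[30,0],[38,2],[42,14],[46,0]]
[[9,5],[13,0],[25,18],[30,19],[42,14],[46,0]]
[[6,20],[7,0],[9,5],[13,0],[25,18],[30,19],[42,14],[46,0]]
[[1,13],[6,20],[7,13],[20,0],[25,18],[30,19],[42,14],[46,0]]
[[1,13],[6,20],[7,13],[20,0],[25,18],[30,19],[42,14],[46,1],[47,0]]
[[1,13],[6,20],[7,13],[20,0],[25,18],[30,19],[42,14],[46,1],[47,0]]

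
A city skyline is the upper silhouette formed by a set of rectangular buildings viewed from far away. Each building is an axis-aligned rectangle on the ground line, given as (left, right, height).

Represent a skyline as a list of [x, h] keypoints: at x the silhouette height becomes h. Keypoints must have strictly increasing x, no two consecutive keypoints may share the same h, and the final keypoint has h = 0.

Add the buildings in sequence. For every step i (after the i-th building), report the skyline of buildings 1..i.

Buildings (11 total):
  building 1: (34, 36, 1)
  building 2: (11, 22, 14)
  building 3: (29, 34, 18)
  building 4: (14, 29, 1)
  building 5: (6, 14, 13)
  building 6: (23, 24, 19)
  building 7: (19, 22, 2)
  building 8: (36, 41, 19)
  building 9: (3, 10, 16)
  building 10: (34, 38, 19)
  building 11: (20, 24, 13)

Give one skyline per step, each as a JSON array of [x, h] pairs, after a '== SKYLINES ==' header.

== SKYLINES ==
[[34,1],[36,0]]
[[11,14],[22,0],[34,1],[36,0]]
[[11,14],[22,0],[29,18],[34,1],[36,0]]
[[11,14],[22,1],[29,18],[34,1],[36,0]]
[[6,13],[11,14],[22,1],[29,18],[34,1],[36,0]]
[[6,13],[11,14],[22,1],[23,19],[24,1],[29,18],[34,1],[36,0]]
[[6,13],[11,14],[22,1],[23,19],[24,1],[29,18],[34,1],[36,0]]
[[6,13],[11,14],[22,1],[23,19],[24,1],[29,18],[34,1],[36,19],[41,0]]
[[3,16],[10,13],[11,14],[22,1],[23,19],[24,1],[29,18],[34,1],[36,19],[41,0]]
[[3,16],[10,13],[11,14],[22,1],[23,19],[24,1],[29,18],[34,19],[41,0]]
[[3,16],[10,13],[11,14],[22,13],[23,19],[24,1],[29,18],[34,19],[41,0]]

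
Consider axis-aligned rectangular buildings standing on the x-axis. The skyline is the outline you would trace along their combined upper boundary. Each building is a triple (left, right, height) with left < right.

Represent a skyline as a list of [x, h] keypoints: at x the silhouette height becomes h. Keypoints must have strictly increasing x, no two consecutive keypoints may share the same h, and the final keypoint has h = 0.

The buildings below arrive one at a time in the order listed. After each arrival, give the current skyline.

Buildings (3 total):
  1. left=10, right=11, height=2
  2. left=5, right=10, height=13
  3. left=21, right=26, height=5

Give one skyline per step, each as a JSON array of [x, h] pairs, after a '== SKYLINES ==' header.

== SKYLINES ==
[[10,2],[11,0]]
[[5,13],[10,2],[11,0]]
[[5,13],[10,2],[11,0],[21,5],[26,0]]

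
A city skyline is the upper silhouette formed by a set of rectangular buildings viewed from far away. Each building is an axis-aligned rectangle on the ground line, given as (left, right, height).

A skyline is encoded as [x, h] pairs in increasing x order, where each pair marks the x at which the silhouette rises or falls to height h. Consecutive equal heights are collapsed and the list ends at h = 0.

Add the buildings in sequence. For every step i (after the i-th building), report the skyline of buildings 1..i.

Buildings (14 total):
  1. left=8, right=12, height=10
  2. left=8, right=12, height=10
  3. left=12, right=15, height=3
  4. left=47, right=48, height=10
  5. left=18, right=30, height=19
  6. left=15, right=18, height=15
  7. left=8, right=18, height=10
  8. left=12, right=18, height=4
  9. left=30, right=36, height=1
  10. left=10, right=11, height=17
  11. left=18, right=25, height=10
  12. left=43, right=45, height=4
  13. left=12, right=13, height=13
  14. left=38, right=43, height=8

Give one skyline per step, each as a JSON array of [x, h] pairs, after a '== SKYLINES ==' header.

== SKYLINES ==
[[8,10],[12,0]]
[[8,10],[12,0]]
[[8,10],[12,3],[15,0]]
[[8,10],[12,3],[15,0],[47,10],[48,0]]
[[8,10],[12,3],[15,0],[18,19],[30,0],[47,10],[48,0]]
[[8,10],[12,3],[15,15],[18,19],[30,0],[47,10],[48,0]]
[[8,10],[15,15],[18,19],[30,0],[47,10],[48,0]]
[[8,10],[15,15],[18,19],[30,0],[47,10],[48,0]]
[[8,10],[15,15],[18,19],[30,1],[36,0],[47,10],[48,0]]
[[8,10],[10,17],[11,10],[15,15],[18,19],[30,1],[36,0],[47,10],[48,0]]
[[8,10],[10,17],[11,10],[15,15],[18,19],[30,1],[36,0],[47,10],[48,0]]
[[8,10],[10,17],[11,10],[15,15],[18,19],[30,1],[36,0],[43,4],[45,0],[47,10],[48,0]]
[[8,10],[10,17],[11,10],[12,13],[13,10],[15,15],[18,19],[30,1],[36,0],[43,4],[45,0],[47,10],[48,0]]
[[8,10],[10,17],[11,10],[12,13],[13,10],[15,15],[18,19],[30,1],[36,0],[38,8],[43,4],[45,0],[47,10],[48,0]]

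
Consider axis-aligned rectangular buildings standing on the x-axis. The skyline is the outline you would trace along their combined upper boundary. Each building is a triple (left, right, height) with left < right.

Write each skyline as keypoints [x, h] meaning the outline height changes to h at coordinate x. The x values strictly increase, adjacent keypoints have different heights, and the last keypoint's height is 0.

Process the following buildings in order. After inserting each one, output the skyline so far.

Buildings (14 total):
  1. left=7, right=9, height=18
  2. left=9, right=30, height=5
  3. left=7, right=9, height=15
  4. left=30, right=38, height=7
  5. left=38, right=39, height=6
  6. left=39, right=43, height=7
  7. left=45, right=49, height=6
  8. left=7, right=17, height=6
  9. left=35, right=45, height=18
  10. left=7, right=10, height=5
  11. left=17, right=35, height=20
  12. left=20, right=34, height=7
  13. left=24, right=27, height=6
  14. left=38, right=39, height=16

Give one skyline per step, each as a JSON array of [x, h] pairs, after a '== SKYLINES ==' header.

== SKYLINES ==
[[7,18],[9,0]]
[[7,18],[9,5],[30,0]]
[[7,18],[9,5],[30,0]]
[[7,18],[9,5],[30,7],[38,0]]
[[7,18],[9,5],[30,7],[38,6],[39,0]]
[[7,18],[9,5],[30,7],[38,6],[39,7],[43,0]]
[[7,18],[9,5],[30,7],[38,6],[39,7],[43,0],[45,6],[49,0]]
[[7,18],[9,6],[17,5],[30,7],[38,6],[39,7],[43,0],[45,6],[49,0]]
[[7,18],[9,6],[17,5],[30,7],[35,18],[45,6],[49,0]]
[[7,18],[9,6],[17,5],[30,7],[35,18],[45,6],[49,0]]
[[7,18],[9,6],[17,20],[35,18],[45,6],[49,0]]
[[7,18],[9,6],[17,20],[35,18],[45,6],[49,0]]
[[7,18],[9,6],[17,20],[35,18],[45,6],[49,0]]
[[7,18],[9,6],[17,20],[35,18],[45,6],[49,0]]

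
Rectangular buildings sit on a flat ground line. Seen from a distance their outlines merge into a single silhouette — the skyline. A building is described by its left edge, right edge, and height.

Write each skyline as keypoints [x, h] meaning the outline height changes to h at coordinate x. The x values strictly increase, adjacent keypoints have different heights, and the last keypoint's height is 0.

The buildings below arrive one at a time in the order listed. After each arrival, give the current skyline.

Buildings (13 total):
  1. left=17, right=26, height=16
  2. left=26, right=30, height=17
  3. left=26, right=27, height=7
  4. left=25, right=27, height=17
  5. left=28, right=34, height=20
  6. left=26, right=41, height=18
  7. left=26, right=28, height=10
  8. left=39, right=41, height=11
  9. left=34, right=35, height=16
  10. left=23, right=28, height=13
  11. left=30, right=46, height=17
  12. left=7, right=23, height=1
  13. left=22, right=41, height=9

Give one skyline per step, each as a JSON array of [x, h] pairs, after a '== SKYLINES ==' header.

== SKYLINES ==
[[17,16],[26,0]]
[[17,16],[26,17],[30,0]]
[[17,16],[26,17],[30,0]]
[[17,16],[25,17],[30,0]]
[[17,16],[25,17],[28,20],[34,0]]
[[17,16],[25,17],[26,18],[28,20],[34,18],[41,0]]
[[17,16],[25,17],[26,18],[28,20],[34,18],[41,0]]
[[17,16],[25,17],[26,18],[28,20],[34,18],[41,0]]
[[17,16],[25,17],[26,18],[28,20],[34,18],[41,0]]
[[17,16],[25,17],[26,18],[28,20],[34,18],[41,0]]
[[17,16],[25,17],[26,18],[28,20],[34,18],[41,17],[46,0]]
[[7,1],[17,16],[25,17],[26,18],[28,20],[34,18],[41,17],[46,0]]
[[7,1],[17,16],[25,17],[26,18],[28,20],[34,18],[41,17],[46,0]]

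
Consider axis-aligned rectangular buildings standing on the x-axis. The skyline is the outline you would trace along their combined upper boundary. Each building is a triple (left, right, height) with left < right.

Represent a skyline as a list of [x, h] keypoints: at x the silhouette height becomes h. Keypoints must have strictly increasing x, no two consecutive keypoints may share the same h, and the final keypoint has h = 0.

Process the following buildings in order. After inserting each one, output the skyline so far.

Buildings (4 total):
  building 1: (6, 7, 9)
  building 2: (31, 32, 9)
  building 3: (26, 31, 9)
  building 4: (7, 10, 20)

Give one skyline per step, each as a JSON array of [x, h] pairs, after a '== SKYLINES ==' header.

== SKYLINES ==
[[6,9],[7,0]]
[[6,9],[7,0],[31,9],[32,0]]
[[6,9],[7,0],[26,9],[32,0]]
[[6,9],[7,20],[10,0],[26,9],[32,0]]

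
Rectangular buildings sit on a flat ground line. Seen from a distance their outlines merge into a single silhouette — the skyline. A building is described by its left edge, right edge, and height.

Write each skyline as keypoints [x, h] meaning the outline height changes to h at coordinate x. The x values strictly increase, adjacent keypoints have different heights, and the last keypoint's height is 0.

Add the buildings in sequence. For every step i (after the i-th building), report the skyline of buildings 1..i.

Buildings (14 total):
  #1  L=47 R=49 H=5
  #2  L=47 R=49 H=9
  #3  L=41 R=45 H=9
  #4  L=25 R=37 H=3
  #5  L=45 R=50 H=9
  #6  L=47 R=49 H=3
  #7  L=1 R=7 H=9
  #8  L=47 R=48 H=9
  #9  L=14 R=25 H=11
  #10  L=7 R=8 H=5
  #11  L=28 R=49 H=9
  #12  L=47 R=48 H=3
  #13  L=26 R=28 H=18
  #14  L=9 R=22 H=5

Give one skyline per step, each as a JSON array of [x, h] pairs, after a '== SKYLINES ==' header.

== SKYLINES ==
[[47,5],[49,0]]
[[47,9],[49,0]]
[[41,9],[45,0],[47,9],[49,0]]
[[25,3],[37,0],[41,9],[45,0],[47,9],[49,0]]
[[25,3],[37,0],[41,9],[50,0]]
[[25,3],[37,0],[41,9],[50,0]]
[[1,9],[7,0],[25,3],[37,0],[41,9],[50,0]]
[[1,9],[7,0],[25,3],[37,0],[41,9],[50,0]]
[[1,9],[7,0],[14,11],[25,3],[37,0],[41,9],[50,0]]
[[1,9],[7,5],[8,0],[14,11],[25,3],[37,0],[41,9],[50,0]]
[[1,9],[7,5],[8,0],[14,11],[25,3],[28,9],[50,0]]
[[1,9],[7,5],[8,0],[14,11],[25,3],[28,9],[50,0]]
[[1,9],[7,5],[8,0],[14,11],[25,3],[26,18],[28,9],[50,0]]
[[1,9],[7,5],[8,0],[9,5],[14,11],[25,3],[26,18],[28,9],[50,0]]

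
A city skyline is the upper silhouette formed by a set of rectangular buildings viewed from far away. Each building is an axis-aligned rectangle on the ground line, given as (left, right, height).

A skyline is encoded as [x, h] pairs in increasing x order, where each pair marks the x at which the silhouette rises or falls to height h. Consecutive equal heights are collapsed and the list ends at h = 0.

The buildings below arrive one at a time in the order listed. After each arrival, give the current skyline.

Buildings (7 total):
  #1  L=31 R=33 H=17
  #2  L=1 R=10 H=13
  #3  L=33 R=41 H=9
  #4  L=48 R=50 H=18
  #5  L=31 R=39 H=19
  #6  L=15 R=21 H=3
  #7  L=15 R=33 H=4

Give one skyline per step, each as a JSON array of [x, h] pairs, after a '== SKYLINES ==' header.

== SKYLINES ==
[[31,17],[33,0]]
[[1,13],[10,0],[31,17],[33,0]]
[[1,13],[10,0],[31,17],[33,9],[41,0]]
[[1,13],[10,0],[31,17],[33,9],[41,0],[48,18],[50,0]]
[[1,13],[10,0],[31,19],[39,9],[41,0],[48,18],[50,0]]
[[1,13],[10,0],[15,3],[21,0],[31,19],[39,9],[41,0],[48,18],[50,0]]
[[1,13],[10,0],[15,4],[31,19],[39,9],[41,0],[48,18],[50,0]]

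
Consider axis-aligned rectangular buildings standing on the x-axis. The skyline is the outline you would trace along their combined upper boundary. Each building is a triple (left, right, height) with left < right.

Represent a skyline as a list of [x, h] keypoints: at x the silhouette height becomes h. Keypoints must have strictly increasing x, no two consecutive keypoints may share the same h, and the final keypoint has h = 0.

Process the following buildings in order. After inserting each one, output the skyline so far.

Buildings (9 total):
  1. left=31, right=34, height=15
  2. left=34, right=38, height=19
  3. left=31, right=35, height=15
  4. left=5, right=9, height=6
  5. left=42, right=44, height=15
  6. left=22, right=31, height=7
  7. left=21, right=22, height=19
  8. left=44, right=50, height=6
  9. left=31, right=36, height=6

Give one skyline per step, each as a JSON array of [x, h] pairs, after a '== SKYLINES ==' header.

== SKYLINES ==
[[31,15],[34,0]]
[[31,15],[34,19],[38,0]]
[[31,15],[34,19],[38,0]]
[[5,6],[9,0],[31,15],[34,19],[38,0]]
[[5,6],[9,0],[31,15],[34,19],[38,0],[42,15],[44,0]]
[[5,6],[9,0],[22,7],[31,15],[34,19],[38,0],[42,15],[44,0]]
[[5,6],[9,0],[21,19],[22,7],[31,15],[34,19],[38,0],[42,15],[44,0]]
[[5,6],[9,0],[21,19],[22,7],[31,15],[34,19],[38,0],[42,15],[44,6],[50,0]]
[[5,6],[9,0],[21,19],[22,7],[31,15],[34,19],[38,0],[42,15],[44,6],[50,0]]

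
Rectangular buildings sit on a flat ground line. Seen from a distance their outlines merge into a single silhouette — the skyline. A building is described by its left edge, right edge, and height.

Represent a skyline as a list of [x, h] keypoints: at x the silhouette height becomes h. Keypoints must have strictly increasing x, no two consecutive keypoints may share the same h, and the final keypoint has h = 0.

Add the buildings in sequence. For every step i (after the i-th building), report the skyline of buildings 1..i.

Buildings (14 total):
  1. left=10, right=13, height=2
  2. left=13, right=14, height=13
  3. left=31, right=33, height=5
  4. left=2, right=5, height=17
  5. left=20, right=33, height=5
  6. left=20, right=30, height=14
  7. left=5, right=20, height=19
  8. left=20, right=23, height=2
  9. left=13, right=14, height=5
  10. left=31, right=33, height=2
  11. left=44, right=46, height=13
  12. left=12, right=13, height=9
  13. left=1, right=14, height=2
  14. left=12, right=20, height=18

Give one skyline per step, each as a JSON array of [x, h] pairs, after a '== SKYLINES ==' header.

== SKYLINES ==
[[10,2],[13,0]]
[[10,2],[13,13],[14,0]]
[[10,2],[13,13],[14,0],[31,5],[33,0]]
[[2,17],[5,0],[10,2],[13,13],[14,0],[31,5],[33,0]]
[[2,17],[5,0],[10,2],[13,13],[14,0],[20,5],[33,0]]
[[2,17],[5,0],[10,2],[13,13],[14,0],[20,14],[30,5],[33,0]]
[[2,17],[5,19],[20,14],[30,5],[33,0]]
[[2,17],[5,19],[20,14],[30,5],[33,0]]
[[2,17],[5,19],[20,14],[30,5],[33,0]]
[[2,17],[5,19],[20,14],[30,5],[33,0]]
[[2,17],[5,19],[20,14],[30,5],[33,0],[44,13],[46,0]]
[[2,17],[5,19],[20,14],[30,5],[33,0],[44,13],[46,0]]
[[1,2],[2,17],[5,19],[20,14],[30,5],[33,0],[44,13],[46,0]]
[[1,2],[2,17],[5,19],[20,14],[30,5],[33,0],[44,13],[46,0]]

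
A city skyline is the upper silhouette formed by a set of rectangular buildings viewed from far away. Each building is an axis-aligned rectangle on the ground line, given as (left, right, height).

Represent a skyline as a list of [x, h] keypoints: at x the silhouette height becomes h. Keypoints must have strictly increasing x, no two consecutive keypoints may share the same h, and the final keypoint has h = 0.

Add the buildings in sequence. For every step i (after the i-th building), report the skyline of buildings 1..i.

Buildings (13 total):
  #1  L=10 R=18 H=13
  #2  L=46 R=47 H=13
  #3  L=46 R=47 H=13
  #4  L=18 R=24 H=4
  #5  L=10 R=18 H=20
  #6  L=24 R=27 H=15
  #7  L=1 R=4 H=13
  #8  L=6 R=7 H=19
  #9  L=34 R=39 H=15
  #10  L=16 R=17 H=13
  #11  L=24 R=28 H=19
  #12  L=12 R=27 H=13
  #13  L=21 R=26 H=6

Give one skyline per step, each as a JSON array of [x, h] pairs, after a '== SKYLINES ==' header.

== SKYLINES ==
[[10,13],[18,0]]
[[10,13],[18,0],[46,13],[47,0]]
[[10,13],[18,0],[46,13],[47,0]]
[[10,13],[18,4],[24,0],[46,13],[47,0]]
[[10,20],[18,4],[24,0],[46,13],[47,0]]
[[10,20],[18,4],[24,15],[27,0],[46,13],[47,0]]
[[1,13],[4,0],[10,20],[18,4],[24,15],[27,0],[46,13],[47,0]]
[[1,13],[4,0],[6,19],[7,0],[10,20],[18,4],[24,15],[27,0],[46,13],[47,0]]
[[1,13],[4,0],[6,19],[7,0],[10,20],[18,4],[24,15],[27,0],[34,15],[39,0],[46,13],[47,0]]
[[1,13],[4,0],[6,19],[7,0],[10,20],[18,4],[24,15],[27,0],[34,15],[39,0],[46,13],[47,0]]
[[1,13],[4,0],[6,19],[7,0],[10,20],[18,4],[24,19],[28,0],[34,15],[39,0],[46,13],[47,0]]
[[1,13],[4,0],[6,19],[7,0],[10,20],[18,13],[24,19],[28,0],[34,15],[39,0],[46,13],[47,0]]
[[1,13],[4,0],[6,19],[7,0],[10,20],[18,13],[24,19],[28,0],[34,15],[39,0],[46,13],[47,0]]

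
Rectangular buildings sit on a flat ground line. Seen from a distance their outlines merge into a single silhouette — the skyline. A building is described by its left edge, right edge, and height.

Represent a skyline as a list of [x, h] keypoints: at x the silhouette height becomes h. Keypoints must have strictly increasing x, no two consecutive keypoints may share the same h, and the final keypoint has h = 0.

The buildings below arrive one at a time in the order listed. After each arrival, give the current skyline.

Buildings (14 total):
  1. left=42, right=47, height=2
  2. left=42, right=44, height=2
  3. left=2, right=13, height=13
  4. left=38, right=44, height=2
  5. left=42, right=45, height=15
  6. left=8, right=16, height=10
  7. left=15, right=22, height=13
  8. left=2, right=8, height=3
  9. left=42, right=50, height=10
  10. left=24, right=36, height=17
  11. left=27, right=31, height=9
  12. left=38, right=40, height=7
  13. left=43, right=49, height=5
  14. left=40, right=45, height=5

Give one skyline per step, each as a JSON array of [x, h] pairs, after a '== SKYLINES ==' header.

== SKYLINES ==
[[42,2],[47,0]]
[[42,2],[47,0]]
[[2,13],[13,0],[42,2],[47,0]]
[[2,13],[13,0],[38,2],[47,0]]
[[2,13],[13,0],[38,2],[42,15],[45,2],[47,0]]
[[2,13],[13,10],[16,0],[38,2],[42,15],[45,2],[47,0]]
[[2,13],[13,10],[15,13],[22,0],[38,2],[42,15],[45,2],[47,0]]
[[2,13],[13,10],[15,13],[22,0],[38,2],[42,15],[45,2],[47,0]]
[[2,13],[13,10],[15,13],[22,0],[38,2],[42,15],[45,10],[50,0]]
[[2,13],[13,10],[15,13],[22,0],[24,17],[36,0],[38,2],[42,15],[45,10],[50,0]]
[[2,13],[13,10],[15,13],[22,0],[24,17],[36,0],[38,2],[42,15],[45,10],[50,0]]
[[2,13],[13,10],[15,13],[22,0],[24,17],[36,0],[38,7],[40,2],[42,15],[45,10],[50,0]]
[[2,13],[13,10],[15,13],[22,0],[24,17],[36,0],[38,7],[40,2],[42,15],[45,10],[50,0]]
[[2,13],[13,10],[15,13],[22,0],[24,17],[36,0],[38,7],[40,5],[42,15],[45,10],[50,0]]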